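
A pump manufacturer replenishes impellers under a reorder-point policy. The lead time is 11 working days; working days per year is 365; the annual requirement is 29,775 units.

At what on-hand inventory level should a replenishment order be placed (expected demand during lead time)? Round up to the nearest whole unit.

898 units

Daily demand d = 29,775 / 365 = 81.575 units/day
Demand during lead time = 81.575 × 11 = 897.33
Reorder point = 897.33 → round up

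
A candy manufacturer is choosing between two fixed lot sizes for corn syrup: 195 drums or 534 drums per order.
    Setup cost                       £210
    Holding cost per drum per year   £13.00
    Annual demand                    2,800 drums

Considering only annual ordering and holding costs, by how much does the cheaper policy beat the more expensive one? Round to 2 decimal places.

TC(Q) = (D/Q)S + (Q/2)H
TC(195) = (2,800/195)×210 + (195/2)×13 = £4,282.88
TC(534) = (2,800/534)×210 + (534/2)×13 = £4,572.12
Cheaper: Q = 195.  Difference = £289.24

£289.24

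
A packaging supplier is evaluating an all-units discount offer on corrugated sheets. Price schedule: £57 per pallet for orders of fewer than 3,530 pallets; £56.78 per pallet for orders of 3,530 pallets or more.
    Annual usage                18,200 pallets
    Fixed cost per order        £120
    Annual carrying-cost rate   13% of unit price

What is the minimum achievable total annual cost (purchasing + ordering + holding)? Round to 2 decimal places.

H₁ = 13%×£57 = £7.4100;  H₂ = 13%×£56.78 = £7.3814
EOQ₁ = √(2×18,200×120/7.4100) = 767.77  (< 3,530, feasible at tier 1)
EOQ₂ = √(2×18,200×120/7.3814) = 769.26  (< 3,530 → use Q = 3,530 at tier-2 price)
TC(tier 1 (EOQ₁), Q≈767.8) = £1,043,089.19
TC(tier 2, Q≈3,530.0) = £1,047,042.87
Minimum at tier 1 (EOQ₁): £1,043,089.19

£1,043,089.19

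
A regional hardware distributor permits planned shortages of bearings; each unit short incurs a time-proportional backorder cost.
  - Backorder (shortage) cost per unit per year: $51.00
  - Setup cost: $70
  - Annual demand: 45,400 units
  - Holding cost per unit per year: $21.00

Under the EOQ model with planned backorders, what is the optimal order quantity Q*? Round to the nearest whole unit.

Q* = √(2DS/H) · √((H + b)/b)
   = √(2 × 45,400 × 70 / 21) · √((21 + 51) / 51)
   = 550.151 × 1.1882 ≈ 653.68

654 units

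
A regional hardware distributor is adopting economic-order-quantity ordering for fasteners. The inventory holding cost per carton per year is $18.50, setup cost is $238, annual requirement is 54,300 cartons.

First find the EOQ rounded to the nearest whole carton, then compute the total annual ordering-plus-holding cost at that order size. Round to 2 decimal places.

$21,867.00

Optimal lot size Q* = (2 × 54,300 × $238 / $18.5)^½ ≈ 1,182.00 → Q = 1,182 cartons
Annual ordering cost = (D/Q)·S = (54,300/1,182) × 238 = $10,933.50
Annual holding cost  = (Q/2)·H = (1,182/2) × 18.5 = $10,933.50
Total = $10,933.50 + $10,933.50 = $21,867.00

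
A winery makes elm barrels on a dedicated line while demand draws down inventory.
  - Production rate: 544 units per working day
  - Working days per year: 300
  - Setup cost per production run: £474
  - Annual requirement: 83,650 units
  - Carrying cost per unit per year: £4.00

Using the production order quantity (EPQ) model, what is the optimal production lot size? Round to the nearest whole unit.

Daily demand d = 83,650/300 = 278.833; p = 544; 1 − d/p = 0.48744
EPQ = √(2DS / (H(1 − d/p)))
    = √(2 × 83,650 × 474 / (4 × 0.48744)) ≈ 6,377.45

6,377 units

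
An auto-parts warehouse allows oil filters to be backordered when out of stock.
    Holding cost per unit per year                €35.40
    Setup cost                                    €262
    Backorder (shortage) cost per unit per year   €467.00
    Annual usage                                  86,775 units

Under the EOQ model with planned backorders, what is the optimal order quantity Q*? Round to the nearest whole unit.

Basic EOQ = √(2·86,775·262/35.4) = 1,133.343
Backorder adjustment √((H+b)/b) = √((35.4+467)/467) = 1.0372
Q* = 1,133.343 × 1.0372 ≈ 1,175.51

1,176 units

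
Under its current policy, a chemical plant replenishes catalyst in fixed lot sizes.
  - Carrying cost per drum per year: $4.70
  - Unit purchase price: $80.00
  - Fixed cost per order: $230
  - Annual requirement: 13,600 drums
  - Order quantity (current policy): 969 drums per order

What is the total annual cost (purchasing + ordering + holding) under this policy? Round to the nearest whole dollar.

$1,093,505

Annual ordering cost = (D/Q)·S = (13,600/969) × 230 = $3,228.07
Annual holding cost  = (Q/2)·H = (969/2) × 4.7 = $2,277.15
Purchase cost = D·C = 13,600 × 80 = $1,088,000.00
Total = $3,228.07 + $2,277.15 + $1,088,000.00 = $1,093,505.22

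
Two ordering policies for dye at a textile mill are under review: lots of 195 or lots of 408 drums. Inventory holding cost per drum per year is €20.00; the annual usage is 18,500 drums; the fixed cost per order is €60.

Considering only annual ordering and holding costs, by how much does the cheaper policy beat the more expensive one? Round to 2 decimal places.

TC(Q) = (D/Q)S + (Q/2)H
TC(195) = (18,500/195)×60 + (195/2)×20 = €7,642.31
TC(408) = (18,500/408)×60 + (408/2)×20 = €6,800.59
Cheaper: Q = 408.  Difference = €841.72

€841.72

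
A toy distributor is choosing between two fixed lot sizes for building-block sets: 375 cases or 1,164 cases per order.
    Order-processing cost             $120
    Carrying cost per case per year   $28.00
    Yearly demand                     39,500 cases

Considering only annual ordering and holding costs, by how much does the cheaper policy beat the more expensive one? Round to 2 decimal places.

For each Q, cost = (D/Q)·S + (Q/2)·H.
TC(375) = (39,500/375)×120 + (375/2)×28 = $17,890.00
TC(1,164) = (39,500/1,164)×120 + (1,164/2)×28 = $20,368.16
|ΔTC| = |$17,890.00 − $20,368.16| = $2,478.16

$2,478.16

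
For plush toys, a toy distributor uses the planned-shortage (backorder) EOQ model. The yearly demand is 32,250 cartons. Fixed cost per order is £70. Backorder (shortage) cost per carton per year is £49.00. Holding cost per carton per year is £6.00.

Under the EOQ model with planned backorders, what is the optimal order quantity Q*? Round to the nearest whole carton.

919 cartons

Basic EOQ = √(2·32,250·70/6) = 867.468
Backorder adjustment √((H+b)/b) = √((6+49)/49) = 1.0595
Q* = 867.468 × 1.0595 ≈ 919.04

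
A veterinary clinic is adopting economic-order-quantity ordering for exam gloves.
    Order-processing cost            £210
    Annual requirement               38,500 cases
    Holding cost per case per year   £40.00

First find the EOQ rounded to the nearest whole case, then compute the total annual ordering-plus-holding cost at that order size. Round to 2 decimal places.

£25,432.26

EOQ = √(2DS/H) = √(2 × 38,500 × 210 / 40)
    = √(404,250.00) ≈ 635.81 → Q = 636 cases
Orders/yr = 38,500/636 = 60.535; ordering cost = 60.535 × £210 = £12,712.26
Average inventory = 636/2 = 318; holding cost = 318 × £40 = £12,720.00
Total = £12,712.26 + £12,720.00 = £25,432.26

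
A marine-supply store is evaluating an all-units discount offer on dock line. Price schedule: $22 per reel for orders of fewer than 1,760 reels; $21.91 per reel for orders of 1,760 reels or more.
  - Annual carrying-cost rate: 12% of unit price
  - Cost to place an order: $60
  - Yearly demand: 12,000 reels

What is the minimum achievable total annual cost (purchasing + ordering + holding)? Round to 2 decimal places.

H₁ = 12%×$22 = $2.6400;  H₂ = 12%×$21.91 = $2.6292
EOQ₁ = √(2×12,000×60/2.6400) = 738.55  (< 1,760, feasible at tier 1)
EOQ₂ = √(2×12,000×60/2.6292) = 740.06  (< 1,760 → use Q = 1,760 at tier-2 price)
TC(tier 1 (EOQ₁), Q≈738.5) = $265,949.77
TC(tier 2, Q≈1,760.0) = $265,642.79
Minimum at tier 2: $265,642.79

$265,642.79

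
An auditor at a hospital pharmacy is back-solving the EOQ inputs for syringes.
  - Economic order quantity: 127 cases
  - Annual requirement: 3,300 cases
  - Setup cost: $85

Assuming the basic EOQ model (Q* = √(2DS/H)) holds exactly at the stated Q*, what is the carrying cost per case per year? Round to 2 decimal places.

$34.78

Since Q* = (2DS/H)^½, squaring gives Q*²·H = 2DS.
H = 2DS / Q² = 2 × 3,300 × 85 / 127² = 34.7821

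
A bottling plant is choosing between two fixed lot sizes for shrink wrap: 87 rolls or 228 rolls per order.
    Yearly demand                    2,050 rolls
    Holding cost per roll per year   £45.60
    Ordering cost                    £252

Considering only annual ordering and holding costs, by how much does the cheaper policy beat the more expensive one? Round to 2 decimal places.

Annual cost at Q: ordering D·S/Q plus holding Q·H/2.
TC(87) = (2,050/87)×252 + (87/2)×45.6 = £7,921.53
TC(228) = (2,050/228)×252 + (228/2)×45.6 = £7,464.19
Cheaper: Q = 228.  Difference = £457.34

£457.34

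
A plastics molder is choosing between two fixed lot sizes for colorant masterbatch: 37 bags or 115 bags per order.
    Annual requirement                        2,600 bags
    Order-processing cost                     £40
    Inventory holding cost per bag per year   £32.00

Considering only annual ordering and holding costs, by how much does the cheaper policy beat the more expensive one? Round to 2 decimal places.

For each Q, cost = (D/Q)·S + (Q/2)·H.
TC(37) = (2,600/37)×40 + (37/2)×32 = £3,402.81
TC(115) = (2,600/115)×40 + (115/2)×32 = £2,744.35
|ΔTC| = |£3,402.81 − £2,744.35| = £658.46

£658.46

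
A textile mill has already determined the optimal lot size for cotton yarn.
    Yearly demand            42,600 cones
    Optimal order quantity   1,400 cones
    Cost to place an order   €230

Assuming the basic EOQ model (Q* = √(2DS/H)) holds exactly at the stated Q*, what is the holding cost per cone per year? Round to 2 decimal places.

Since Q* = (2DS/H)^½, squaring gives Q*²·H = 2DS.
H = 2DS / Q² = 2 × 42,600 × 230 / 1,400² = 9.9980

€10.00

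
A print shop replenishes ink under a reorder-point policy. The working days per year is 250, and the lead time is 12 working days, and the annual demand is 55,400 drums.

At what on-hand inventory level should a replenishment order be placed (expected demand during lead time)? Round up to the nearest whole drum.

2,660 drums

Daily demand d = 55,400 / 250 = 221.600 drums/day
Demand during lead time = 221.600 × 12 = 2,659.20
Reorder point = 2,659.20 → round up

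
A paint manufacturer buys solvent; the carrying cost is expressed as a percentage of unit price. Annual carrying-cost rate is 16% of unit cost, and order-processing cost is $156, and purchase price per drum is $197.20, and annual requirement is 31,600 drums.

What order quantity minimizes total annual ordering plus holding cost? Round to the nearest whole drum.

Carrying cost H = $197.2 × 16% = $31.5520/drum/yr
2DS/H = 2·31,600·156/31.552 = 312,474.65
EOQ = √312,474.65 ≈ 558.99

559 drums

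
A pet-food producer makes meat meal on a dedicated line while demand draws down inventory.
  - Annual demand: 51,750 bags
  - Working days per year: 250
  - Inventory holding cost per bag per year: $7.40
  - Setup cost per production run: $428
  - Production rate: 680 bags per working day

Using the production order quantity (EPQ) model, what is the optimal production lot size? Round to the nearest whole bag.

Daily demand d = 51,750/250 = 207.000; p = 680; 1 − d/p = 0.69559
EPQ = √(2DS / (H(1 − d/p)))
    = √(2 × 51,750 × 428 / (7.4 × 0.69559)) ≈ 2,933.59

2,934 bags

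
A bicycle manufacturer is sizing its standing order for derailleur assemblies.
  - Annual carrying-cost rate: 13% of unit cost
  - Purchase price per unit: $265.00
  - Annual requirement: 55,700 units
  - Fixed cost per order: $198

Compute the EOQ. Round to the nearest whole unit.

800 units

H = i·C = 0.13 × $265 = $34.4500 per unit-year
EOQ = √(2DS/H) = √(2 × 55,700 × 198 / 34.45)
    = √(640,267.05) ≈ 800.17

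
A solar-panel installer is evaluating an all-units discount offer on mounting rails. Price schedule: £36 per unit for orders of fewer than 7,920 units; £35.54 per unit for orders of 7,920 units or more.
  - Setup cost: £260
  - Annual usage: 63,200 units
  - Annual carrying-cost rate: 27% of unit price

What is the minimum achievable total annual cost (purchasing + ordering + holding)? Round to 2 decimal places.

H₁ = 27%×£36 = £9.7200;  H₂ = 27%×£35.54 = £9.5958
EOQ₁ = √(2×63,200×260/9.7200) = 1,838.77  (< 7,920, feasible at tier 1)
EOQ₂ = √(2×63,200×260/9.5958) = 1,850.63  (< 7,920 → use Q = 7,920 at tier-2 price)
TC(tier 1 (EOQ₁), Q≈1,838.8) = £2,293,072.83
TC(tier 2, Q≈7,920.0) = £2,286,202.12
Minimum at tier 2: £2,286,202.12

£2,286,202.12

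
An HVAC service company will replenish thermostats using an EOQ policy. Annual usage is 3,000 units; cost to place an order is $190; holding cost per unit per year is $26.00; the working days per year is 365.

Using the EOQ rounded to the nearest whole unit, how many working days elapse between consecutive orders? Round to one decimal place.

25.4 days

Q* = √(2·D·S / H) = √(2·3,000·190 / 26) = √43,846.2 ≈ 209.39 → Q = 209 units
Days between orders = 365 / (D/Q) = 365 / 14.354 ≈ 25.428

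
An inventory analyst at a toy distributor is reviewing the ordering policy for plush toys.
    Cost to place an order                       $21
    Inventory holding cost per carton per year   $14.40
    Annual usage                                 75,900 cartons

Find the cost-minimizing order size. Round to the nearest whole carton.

471 cartons

Optimal lot size Q* = (2 × 75,900 × $21 / $14.4)^½ ≈ 470.51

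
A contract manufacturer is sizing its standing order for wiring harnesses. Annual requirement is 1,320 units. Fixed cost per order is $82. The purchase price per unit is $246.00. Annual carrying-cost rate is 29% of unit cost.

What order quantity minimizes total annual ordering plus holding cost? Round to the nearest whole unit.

Carrying cost H = $246 × 29% = $71.3400/unit/yr
2DS/H = 2·1,320·82/71.34 = 3,034.48
EOQ = √3,034.48 ≈ 55.09

55 units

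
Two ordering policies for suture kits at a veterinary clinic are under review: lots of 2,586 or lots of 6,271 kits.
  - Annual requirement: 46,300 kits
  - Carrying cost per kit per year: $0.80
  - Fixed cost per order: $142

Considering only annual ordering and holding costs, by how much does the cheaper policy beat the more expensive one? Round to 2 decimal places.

TC(Q) = (D/Q)S + (Q/2)H
TC(2,586) = (46,300/2,586)×142 + (2,586/2)×0.8 = $3,576.78
TC(6,271) = (46,300/6,271)×142 + (6,271/2)×0.8 = $3,556.81
Cheaper: Q = 6,271.  Difference = $19.97

$19.97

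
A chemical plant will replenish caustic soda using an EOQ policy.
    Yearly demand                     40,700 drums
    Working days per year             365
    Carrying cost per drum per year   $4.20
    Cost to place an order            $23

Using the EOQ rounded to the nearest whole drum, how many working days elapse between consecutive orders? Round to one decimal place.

Q* = √(2·D·S / H) = √(2·40,700·23 / 4.2) = √445,761.9 ≈ 667.65 → Q = 668 drums
Days between orders = 365 / (D/Q) = 365 / 60.928 ≈ 5.991

6.0 days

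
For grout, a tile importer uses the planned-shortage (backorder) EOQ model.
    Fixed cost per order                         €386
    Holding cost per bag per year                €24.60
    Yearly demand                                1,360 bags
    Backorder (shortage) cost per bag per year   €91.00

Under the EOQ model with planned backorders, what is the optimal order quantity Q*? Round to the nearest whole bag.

Basic EOQ = √(2·1,360·386/24.6) = 206.591
Backorder adjustment √((H+b)/b) = √((24.6+91)/91) = 1.1271
Q* = 206.591 × 1.1271 ≈ 232.85

233 bags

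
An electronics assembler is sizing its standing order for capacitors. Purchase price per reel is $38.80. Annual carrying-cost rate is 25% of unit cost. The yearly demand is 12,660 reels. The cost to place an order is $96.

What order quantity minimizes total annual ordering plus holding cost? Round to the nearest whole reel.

Holding cost per reel per year: H = 25% × $38.8 = $9.7000
2DS/H = 2·12,660·96/9.7 = 250,589.69
EOQ = √250,589.69 ≈ 500.59

501 reels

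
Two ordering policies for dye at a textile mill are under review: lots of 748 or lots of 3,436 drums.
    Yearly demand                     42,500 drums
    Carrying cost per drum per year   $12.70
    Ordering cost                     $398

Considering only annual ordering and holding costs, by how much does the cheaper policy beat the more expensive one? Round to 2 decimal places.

$621.96

For each Q, cost = (D/Q)·S + (Q/2)·H.
TC(748) = (42,500/748)×398 + (748/2)×12.7 = $27,363.44
TC(3,436) = (42,500/3,436)×398 + (3,436/2)×12.7 = $26,741.48
Lots of 3,436 are cheaper by $621.96.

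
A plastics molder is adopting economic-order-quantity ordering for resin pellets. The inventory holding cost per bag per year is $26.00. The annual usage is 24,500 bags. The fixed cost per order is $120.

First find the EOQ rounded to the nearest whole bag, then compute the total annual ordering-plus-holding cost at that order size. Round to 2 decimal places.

$12,364.47

Optimal lot size Q* = (2 × 24,500 × $120 / $26)^½ ≈ 475.56 → Q = 476 bags
Orders/yr = 24,500/476 = 51.471; ordering cost = 51.471 × $120 = $6,176.47
Average inventory = 476/2 = 238; holding cost = 238 × $26 = $6,188.00
Total = $6,176.47 + $6,188.00 = $12,364.47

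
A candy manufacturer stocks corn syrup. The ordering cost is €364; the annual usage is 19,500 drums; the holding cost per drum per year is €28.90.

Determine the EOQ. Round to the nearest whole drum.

EOQ = √(2DS/H) = √(2 × 19,500 × 364 / 28.9)
    = √(491,211.07) ≈ 700.86

701 drums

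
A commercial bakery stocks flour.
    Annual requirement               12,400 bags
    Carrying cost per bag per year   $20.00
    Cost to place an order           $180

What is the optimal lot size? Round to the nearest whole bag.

EOQ = √(2DS/H) = √(2 × 12,400 × 180 / 20)
    = √(223,200.00) ≈ 472.44

472 bags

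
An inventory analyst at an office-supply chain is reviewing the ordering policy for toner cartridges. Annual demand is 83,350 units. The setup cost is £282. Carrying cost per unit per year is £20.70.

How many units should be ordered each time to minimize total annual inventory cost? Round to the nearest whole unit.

Optimal lot size Q* = (2 × 83,350 × £282 / £20.7)^½ ≈ 1,506.98

1,507 units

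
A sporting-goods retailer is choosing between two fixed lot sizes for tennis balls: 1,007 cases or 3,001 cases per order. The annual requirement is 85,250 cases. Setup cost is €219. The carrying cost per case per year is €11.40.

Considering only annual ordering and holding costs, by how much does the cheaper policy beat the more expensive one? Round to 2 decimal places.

€952.99

For each Q, cost = (D/Q)·S + (Q/2)·H.
TC(1,007) = (85,250/1,007)×219 + (1,007/2)×11.4 = €24,279.87
TC(3,001) = (85,250/3,001)×219 + (3,001/2)×11.4 = €23,326.88
|ΔTC| = |€24,279.87 − €23,326.88| = €952.99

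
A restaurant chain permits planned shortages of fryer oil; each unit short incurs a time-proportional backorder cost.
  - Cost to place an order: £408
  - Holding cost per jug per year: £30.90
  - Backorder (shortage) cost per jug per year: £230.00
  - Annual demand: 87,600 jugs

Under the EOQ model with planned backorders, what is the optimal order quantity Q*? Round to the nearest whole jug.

Basic EOQ = √(2·87,600·408/30.9) = 1,520.960
Backorder adjustment √((H+b)/b) = √((30.9+230)/230) = 1.0651
Q* = 1,520.960 × 1.0651 ≈ 1,619.91

1,620 jugs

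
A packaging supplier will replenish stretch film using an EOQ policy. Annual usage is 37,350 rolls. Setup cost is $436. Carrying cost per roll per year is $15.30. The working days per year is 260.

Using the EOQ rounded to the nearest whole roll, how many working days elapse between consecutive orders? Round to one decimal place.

Optimal lot size Q* = (2 × 37,350 × $436 / $15.3)^½ ≈ 1,459.01 → Q = 1,459 rolls
T = Q/D × 260 days = 1,459/37,350 × 260 = 10.156 days

10.2 days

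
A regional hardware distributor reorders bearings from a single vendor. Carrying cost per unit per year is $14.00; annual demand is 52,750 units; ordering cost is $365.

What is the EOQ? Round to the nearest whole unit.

Q* = √(2·D·S / H) = √(2·52,750·365 / 14) = √2,750,535.7 ≈ 1,658.47

1,658 units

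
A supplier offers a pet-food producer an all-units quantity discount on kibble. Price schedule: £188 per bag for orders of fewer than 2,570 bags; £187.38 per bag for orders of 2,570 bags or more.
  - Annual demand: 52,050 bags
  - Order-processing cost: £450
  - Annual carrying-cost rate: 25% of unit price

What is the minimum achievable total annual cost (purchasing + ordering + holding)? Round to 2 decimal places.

H₁ = 25%×£188 = £47.0000;  H₂ = 25%×£187.38 = £46.8450
EOQ₁ = √(2×52,050×450/47.0000) = 998.35  (< 2,570, feasible at tier 1)
EOQ₂ = √(2×52,050×450/46.8450) = 1,000.00  (< 2,570 → use Q = 2,570 at tier-2 price)
TC(tier 1 (EOQ₁), Q≈998.3) = £9,832,322.44
TC(tier 2, Q≈2,570.0) = £9,822,438.64
Minimum at tier 2: £9,822,438.64

£9,822,438.64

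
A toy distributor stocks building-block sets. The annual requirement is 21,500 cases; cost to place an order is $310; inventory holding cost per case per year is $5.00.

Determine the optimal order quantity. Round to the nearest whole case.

Q* = √(2·D·S / H) = √(2·21,500·310 / 5) = √2,666,000.0 ≈ 1,632.79

1,633 cases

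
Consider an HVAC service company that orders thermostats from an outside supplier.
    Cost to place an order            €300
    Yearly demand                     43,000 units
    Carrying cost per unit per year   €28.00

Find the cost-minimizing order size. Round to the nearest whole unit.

960 units

2DS/H = 2·43,000·300/28 = 921,428.57
EOQ = √921,428.57 ≈ 959.91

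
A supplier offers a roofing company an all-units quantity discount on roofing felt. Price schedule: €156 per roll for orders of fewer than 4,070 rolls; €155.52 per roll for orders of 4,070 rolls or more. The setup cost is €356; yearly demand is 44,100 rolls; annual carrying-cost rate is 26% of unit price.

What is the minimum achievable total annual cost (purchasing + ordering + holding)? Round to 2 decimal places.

H₁ = 26%×€156 = €40.5600;  H₂ = 26%×€155.52 = €40.4352
EOQ₁ = √(2×44,100×356/40.5600) = 879.85  (< 4,070, feasible at tier 1)
EOQ₂ = √(2×44,100×356/40.4352) = 881.21  (< 4,070 → use Q = 4,070 at tier-2 price)
TC(tier 1 (EOQ₁), Q≈879.9) = €6,915,286.85
TC(tier 2, Q≈4,070.0) = €6,944,575.03
Minimum at tier 1 (EOQ₁): €6,915,286.85

€6,915,286.85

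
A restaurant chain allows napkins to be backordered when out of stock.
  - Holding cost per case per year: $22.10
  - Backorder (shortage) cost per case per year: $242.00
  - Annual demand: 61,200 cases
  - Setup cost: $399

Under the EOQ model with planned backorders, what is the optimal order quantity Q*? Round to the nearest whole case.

Basic EOQ = √(2·61,200·399/22.1) = 1,486.555
Backorder adjustment √((H+b)/b) = √((22.1+242)/242) = 1.0447
Q* = 1,486.555 × 1.0447 ≈ 1,552.95

1,553 cases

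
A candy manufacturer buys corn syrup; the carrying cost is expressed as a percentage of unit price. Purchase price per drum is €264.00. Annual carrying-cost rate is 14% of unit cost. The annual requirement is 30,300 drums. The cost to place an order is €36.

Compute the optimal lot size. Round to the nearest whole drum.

Carrying cost H = €264 × 14% = €36.9600/drum/yr
Q* = √(2·D·S / H) = √(2·30,300·36 / 36.96) = √59,026.0 ≈ 242.95

243 drums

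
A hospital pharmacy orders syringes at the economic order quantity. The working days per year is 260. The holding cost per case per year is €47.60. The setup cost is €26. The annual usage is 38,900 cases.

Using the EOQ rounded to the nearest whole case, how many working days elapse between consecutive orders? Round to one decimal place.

1.4 days

Optimal lot size Q* = (2 × 38,900 × €26 / €47.6)^½ ≈ 206.15 → Q = 206 cases
T = Q/D × 260 days = 206/38,900 × 260 = 1.377 days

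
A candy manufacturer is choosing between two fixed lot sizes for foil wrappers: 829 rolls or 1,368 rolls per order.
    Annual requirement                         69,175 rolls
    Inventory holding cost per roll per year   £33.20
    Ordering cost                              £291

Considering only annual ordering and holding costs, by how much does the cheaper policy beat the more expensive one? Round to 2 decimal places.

£619.92

Annual cost at Q: ordering D·S/Q plus holding Q·H/2.
TC(829) = (69,175/829)×291 + (829/2)×33.2 = £38,043.58
TC(1,368) = (69,175/1,368)×291 + (1,368/2)×33.2 = £37,423.66
Lots of 1,368 are cheaper by £619.92.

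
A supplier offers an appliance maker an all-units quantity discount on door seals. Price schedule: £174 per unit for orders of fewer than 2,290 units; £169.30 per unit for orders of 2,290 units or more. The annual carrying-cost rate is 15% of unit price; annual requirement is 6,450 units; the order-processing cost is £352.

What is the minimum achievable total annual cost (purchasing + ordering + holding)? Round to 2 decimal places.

£1,122,053.72

H₁ = 15%×£174 = £26.1000;  H₂ = 15%×£169.30 = £25.3950
EOQ₁ = √(2×6,450×352/26.1000) = 417.11  (< 2,290, feasible at tier 1)
EOQ₂ = √(2×6,450×352/25.3950) = 422.86  (< 2,290 → use Q = 2,290 at tier-2 price)
TC(tier 1 (EOQ₁), Q≈417.1) = £1,133,186.45
TC(tier 2, Q≈2,290.0) = £1,122,053.72
Minimum at tier 2: £1,122,053.72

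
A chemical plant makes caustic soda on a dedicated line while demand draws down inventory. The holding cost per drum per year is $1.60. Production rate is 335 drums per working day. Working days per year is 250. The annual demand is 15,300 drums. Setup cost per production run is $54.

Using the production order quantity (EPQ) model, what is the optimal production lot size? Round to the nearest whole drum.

Daily demand d = 15,300/250 = 61.200; p = 335; 1 − d/p = 0.81731
EPQ = √(2DS / (H(1 − d/p)))
    = √(2 × 15,300 × 54 / (1.6 × 0.81731)) ≈ 1,124.10

1,124 drums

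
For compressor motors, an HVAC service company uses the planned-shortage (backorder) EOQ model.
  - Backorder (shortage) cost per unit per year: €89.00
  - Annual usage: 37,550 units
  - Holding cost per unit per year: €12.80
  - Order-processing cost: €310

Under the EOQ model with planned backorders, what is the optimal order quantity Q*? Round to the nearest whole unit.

Basic EOQ = √(2·37,550·310/12.8) = 1,348.639
Backorder adjustment √((H+b)/b) = √((12.8+89)/89) = 1.0695
Q* = 1,348.639 × 1.0695 ≈ 1,442.36

1,442 units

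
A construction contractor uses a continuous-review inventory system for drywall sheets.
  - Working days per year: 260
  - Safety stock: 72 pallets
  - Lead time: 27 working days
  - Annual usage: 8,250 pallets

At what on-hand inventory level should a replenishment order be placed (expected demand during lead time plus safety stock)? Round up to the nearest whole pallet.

929 pallets

Daily demand d = 8,250 / 260 = 31.731 pallets/day
Demand during lead time = 31.731 × 27 = 856.73
Reorder point = 856.73 + 72 = 928.73 → round up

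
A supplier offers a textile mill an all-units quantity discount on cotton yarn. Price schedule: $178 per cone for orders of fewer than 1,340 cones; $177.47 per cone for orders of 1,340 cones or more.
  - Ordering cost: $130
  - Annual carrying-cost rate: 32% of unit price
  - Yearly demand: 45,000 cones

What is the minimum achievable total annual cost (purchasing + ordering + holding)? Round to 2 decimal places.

H₁ = 32%×$178 = $56.9600;  H₂ = 32%×$177.47 = $56.7904
EOQ₁ = √(2×45,000×130/56.9600) = 453.22  (< 1,340, feasible at tier 1)
EOQ₂ = √(2×45,000×130/56.7904) = 453.90  (< 1,340 → use Q = 1,340 at tier-2 price)
TC(tier 1 (EOQ₁), Q≈453.2) = $8,035,815.34
TC(tier 2, Q≈1,340.0) = $8,028,565.24
Minimum at tier 2: $8,028,565.24

$8,028,565.24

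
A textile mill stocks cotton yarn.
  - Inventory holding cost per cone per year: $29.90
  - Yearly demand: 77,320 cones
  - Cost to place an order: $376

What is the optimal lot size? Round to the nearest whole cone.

Optimal lot size Q* = (2 × 77,320 × $376 / $29.9)^½ ≈ 1,394.50

1,395 cones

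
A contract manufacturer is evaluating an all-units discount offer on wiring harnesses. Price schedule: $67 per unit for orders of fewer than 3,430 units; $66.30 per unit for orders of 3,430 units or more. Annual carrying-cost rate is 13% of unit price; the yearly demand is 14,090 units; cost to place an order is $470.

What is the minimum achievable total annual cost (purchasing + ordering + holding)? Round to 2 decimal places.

$950,879.28

H₁ = 13%×$67 = $8.7100;  H₂ = 13%×$66.30 = $8.6190
EOQ₁ = √(2×14,090×470/8.7100) = 1,233.13  (< 3,430, feasible at tier 1)
EOQ₂ = √(2×14,090×470/8.6190) = 1,239.63  (< 3,430 → use Q = 3,430 at tier-2 price)
TC(tier 1 (EOQ₁), Q≈1,233.1) = $954,770.60
TC(tier 2, Q≈3,430.0) = $950,879.28
Minimum at tier 2: $950,879.28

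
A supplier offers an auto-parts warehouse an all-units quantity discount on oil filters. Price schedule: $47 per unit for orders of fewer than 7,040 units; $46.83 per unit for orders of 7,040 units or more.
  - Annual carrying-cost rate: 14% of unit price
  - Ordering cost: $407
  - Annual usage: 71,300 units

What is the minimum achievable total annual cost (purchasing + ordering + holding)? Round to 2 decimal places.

$3,366,178.86

H₁ = 14%×$47 = $6.5800;  H₂ = 14%×$46.83 = $6.5562
EOQ₁ = √(2×71,300×407/6.5800) = 2,969.92  (< 7,040, feasible at tier 1)
EOQ₂ = √(2×71,300×407/6.5562) = 2,975.30  (< 7,040 → use Q = 7,040 at tier-2 price)
TC(tier 1 (EOQ₁), Q≈2,969.9) = $3,370,642.04
TC(tier 2, Q≈7,040.0) = $3,366,178.86
Minimum at tier 2: $3,366,178.86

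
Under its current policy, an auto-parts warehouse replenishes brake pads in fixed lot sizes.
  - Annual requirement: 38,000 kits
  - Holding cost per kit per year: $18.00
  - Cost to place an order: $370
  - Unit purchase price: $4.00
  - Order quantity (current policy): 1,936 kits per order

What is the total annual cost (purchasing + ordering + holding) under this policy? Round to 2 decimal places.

Orders/yr = 38,000/1,936 = 19.628; ordering cost = 19.628 × $370 = $7,262.40
Average inventory = 1,936/2 = 968; holding cost = 968 × $18 = $17,424.00
Purchase cost = D·C = 38,000 × 4 = $152,000.00
Total = $7,262.40 + $17,424.00 + $152,000.00 = $176,686.40

$176,686.40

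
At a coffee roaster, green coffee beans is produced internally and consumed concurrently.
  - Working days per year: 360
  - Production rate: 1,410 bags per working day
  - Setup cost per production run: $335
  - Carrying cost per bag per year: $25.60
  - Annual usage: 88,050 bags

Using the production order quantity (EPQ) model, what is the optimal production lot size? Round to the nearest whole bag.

d = 88,050/360 = 244.5833 bags/day;  effective holding cost H(1 − d/p) = 25.6·(1 − 244.5833/1410) = 21.15934
Q* = √(2DS / H_eff) = √(2·88,050·335 / 21.15934) ≈ 1,669.75

1,670 bags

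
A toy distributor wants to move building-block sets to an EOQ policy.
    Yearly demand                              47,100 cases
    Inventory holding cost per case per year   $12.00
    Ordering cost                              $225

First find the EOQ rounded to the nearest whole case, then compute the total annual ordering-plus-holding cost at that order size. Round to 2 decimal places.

Q* = √(2·D·S / H) = √(2·47,100·225 / 12) = √1,766,250.0 ≈ 1,329.00 → Q = 1,329 cases
Ordering: D/Q × S = 47,100/1,329 × $225 = $7,974.04
Holding:  Q/2 × H = 1,329/2 × $12 = $7,974.00
Total = $7,974.04 + $7,974.00 = $15,948.04

$15,948.04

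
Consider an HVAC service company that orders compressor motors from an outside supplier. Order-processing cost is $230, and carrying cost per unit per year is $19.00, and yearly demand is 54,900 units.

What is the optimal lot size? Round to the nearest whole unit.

Q* = √(2·D·S / H) = √(2·54,900·230 / 19) = √1,329,157.9 ≈ 1,152.89

1,153 units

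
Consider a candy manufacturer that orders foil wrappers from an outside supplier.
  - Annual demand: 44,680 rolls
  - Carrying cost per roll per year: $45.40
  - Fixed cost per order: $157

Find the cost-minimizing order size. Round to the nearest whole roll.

556 rolls

Q* = √(2·D·S / H) = √(2·44,680·157 / 45.4) = √309,020.3 ≈ 555.90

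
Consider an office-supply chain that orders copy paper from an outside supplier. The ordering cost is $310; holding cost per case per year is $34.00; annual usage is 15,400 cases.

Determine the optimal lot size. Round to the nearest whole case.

Optimal lot size Q* = (2 × 15,400 × $310 / $34)^½ ≈ 529.93

530 cases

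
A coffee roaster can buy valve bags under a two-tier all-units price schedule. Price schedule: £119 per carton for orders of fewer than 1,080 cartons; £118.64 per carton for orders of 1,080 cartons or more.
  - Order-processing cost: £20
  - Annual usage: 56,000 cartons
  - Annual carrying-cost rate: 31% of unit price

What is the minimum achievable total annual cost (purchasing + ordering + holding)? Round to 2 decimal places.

H₁ = 31%×£119 = £36.8900;  H₂ = 31%×£118.64 = £36.7784
EOQ₁ = √(2×56,000×20/36.8900) = 246.42  (< 1,080, feasible at tier 1)
EOQ₂ = √(2×56,000×20/36.7784) = 246.79  (< 1,080 → use Q = 1,080 at tier-2 price)
TC(tier 1 (EOQ₁), Q≈246.4) = £6,673,090.30
TC(tier 2, Q≈1,080.0) = £6,664,737.37
Minimum at tier 2: £6,664,737.37

£6,664,737.37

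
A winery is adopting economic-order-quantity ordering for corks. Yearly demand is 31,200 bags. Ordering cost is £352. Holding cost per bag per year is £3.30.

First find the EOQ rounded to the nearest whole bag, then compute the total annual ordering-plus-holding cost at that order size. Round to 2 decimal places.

£8,513.74

2DS/H = 2·31,200·352/3.3 = 6,656,000.00
EOQ = √6,656,000.00 ≈ 2,579.92 → Q = 2,580 bags
Annual ordering cost = (D/Q)·S = (31,200/2,580) × 352 = £4,256.74
Annual holding cost  = (Q/2)·H = (2,580/2) × 3.3 = £4,257.00
Total = £4,256.74 + £4,257.00 = £8,513.74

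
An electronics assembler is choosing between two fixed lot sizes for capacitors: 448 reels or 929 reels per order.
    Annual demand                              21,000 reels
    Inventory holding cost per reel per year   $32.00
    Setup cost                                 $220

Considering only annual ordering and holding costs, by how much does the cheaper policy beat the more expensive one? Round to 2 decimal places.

For each Q, cost = (D/Q)·S + (Q/2)·H.
TC(448) = (21,000/448)×220 + (448/2)×32 = $17,480.50
TC(929) = (21,000/929)×220 + (929/2)×32 = $19,837.09
Lots of 448 are cheaper by $2,356.59.

$2,356.59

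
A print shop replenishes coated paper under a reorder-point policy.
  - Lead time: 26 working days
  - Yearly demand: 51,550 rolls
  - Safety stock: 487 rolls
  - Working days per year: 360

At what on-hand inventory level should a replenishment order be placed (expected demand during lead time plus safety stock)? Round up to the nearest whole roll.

4,211 rolls

Daily demand d = 51,550 / 360 = 143.194 rolls/day
Demand during lead time = 143.194 × 26 = 3,723.06
Reorder point = 3,723.06 + 487 = 4,210.06 → round up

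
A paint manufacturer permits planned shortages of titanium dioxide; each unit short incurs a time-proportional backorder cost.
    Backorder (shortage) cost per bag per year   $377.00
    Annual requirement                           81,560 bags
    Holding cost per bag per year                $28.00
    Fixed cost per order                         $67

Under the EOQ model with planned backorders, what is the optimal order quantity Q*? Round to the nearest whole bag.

648 bags

Q* = √(2DS/H) · √((H + b)/b)
   = √(2 × 81,560 × 67 / 28) · √((28 + 377) / 377)
   = 624.758 × 1.0365 ≈ 647.54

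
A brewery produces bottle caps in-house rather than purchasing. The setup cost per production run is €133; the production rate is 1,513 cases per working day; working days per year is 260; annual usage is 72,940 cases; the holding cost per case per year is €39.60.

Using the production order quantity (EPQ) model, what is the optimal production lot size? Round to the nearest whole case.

d = 72,940/260 = 280.5385 cases/day;  effective holding cost H(1 − d/p) = 39.6·(1 − 280.5385/1513) = 32.25742
Q* = √(2DS / H_eff) = √(2·72,940·133 / 32.25742) ≈ 775.55

776 cases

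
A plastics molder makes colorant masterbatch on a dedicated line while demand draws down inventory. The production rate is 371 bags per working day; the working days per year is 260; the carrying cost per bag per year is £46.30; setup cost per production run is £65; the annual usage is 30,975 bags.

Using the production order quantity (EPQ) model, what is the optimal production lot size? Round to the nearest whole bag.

Daily demand d = 30,975/260 = 119.135; p = 371; 1 − d/p = 0.67888
EPQ = √(2DS / (H(1 − d/p)))
    = √(2 × 30,975 × 65 / (46.3 × 0.67888)) ≈ 357.92

358 bags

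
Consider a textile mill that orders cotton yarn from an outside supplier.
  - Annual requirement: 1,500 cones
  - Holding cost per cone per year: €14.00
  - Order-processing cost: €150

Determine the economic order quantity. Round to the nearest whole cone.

179 cones

EOQ = √(2DS/H) = √(2 × 1,500 × 150 / 14)
    = √(32,142.86) ≈ 179.28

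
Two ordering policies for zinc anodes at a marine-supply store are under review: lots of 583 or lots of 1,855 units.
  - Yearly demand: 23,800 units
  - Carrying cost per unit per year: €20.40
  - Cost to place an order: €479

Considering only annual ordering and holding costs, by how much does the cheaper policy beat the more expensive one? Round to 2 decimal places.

€434.31

TC(Q) = (D/Q)S + (Q/2)H
TC(583) = (23,800/583)×479 + (583/2)×20.4 = €25,500.97
TC(1,855) = (23,800/1,855)×479 + (1,855/2)×20.4 = €25,066.66
Cheaper: Q = 1,855.  Difference = €434.31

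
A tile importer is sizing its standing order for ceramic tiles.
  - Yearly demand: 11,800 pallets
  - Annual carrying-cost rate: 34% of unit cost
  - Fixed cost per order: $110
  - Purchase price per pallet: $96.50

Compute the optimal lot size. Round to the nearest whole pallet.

Holding cost per pallet per year: H = 34% × $96.5 = $32.8100
Q* = √(2·D·S / H) = √(2·11,800·110 / 32.81) = √79,122.2 ≈ 281.29

281 pallets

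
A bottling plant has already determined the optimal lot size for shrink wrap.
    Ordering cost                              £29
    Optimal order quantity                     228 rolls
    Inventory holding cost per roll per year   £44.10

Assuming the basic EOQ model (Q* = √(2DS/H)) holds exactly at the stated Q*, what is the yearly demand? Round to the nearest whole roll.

EOQ relation: Q² = 2DS/H, so rearrange for the unknown.
D = Q²H / (2S) = 228² × 44.1 / (2 × 29) = 39,525.77

39,526 rolls per year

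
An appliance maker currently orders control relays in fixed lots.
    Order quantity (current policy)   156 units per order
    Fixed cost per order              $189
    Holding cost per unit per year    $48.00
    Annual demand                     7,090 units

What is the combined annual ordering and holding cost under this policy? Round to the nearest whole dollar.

Orders/yr = 7,090/156 = 45.449; ordering cost = 45.449 × $189 = $8,589.81
Average inventory = 156/2 = 78; holding cost = 78 × $48 = $3,744.00
Total = $8,589.81 + $3,744.00 = $12,333.81

$12,334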